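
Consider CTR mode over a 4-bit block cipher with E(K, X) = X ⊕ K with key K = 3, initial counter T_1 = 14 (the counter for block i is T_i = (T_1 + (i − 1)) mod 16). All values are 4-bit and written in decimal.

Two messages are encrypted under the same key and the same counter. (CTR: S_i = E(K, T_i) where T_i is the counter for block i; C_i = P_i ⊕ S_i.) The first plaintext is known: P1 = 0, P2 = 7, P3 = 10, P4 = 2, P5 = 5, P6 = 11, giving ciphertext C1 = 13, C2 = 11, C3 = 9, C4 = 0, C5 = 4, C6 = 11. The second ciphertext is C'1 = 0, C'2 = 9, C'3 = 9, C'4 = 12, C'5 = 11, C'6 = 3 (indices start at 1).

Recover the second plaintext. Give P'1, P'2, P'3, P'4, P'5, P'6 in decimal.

In CTR with a reused counter, both messages share the same keystream S_i, so C_i ⊕ C'_i = P_i ⊕ P'_i and thus P'_i = P_i ⊕ C_i ⊕ C'_i.
P'1: 0 ⊕ 13 ⊕ 0 = 13.
P'2: 7 ⊕ 11 ⊕ 9 = 5.
P'3: 10 ⊕ 9 ⊕ 9 = 10.
P'4: 2 ⊕ 0 ⊕ 12 = 14.
P'5: 5 ⊕ 4 ⊕ 11 = 10.
P'6: 11 ⊕ 11 ⊕ 3 = 3.

P'1 = 13, P'2 = 5, P'3 = 10, P'4 = 14, P'5 = 10, P'6 = 3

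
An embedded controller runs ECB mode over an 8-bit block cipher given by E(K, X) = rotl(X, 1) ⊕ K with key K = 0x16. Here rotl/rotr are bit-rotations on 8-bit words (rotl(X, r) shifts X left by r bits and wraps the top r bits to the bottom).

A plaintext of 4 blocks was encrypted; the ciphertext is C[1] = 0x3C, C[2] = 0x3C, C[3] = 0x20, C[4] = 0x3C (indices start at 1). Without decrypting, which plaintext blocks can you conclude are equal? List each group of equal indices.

ECB encrypts each block independently with the same key, so equal ciphertext blocks imply equal plaintext blocks.
C[1] = C[2] = C[4] = 0x3C, so P[1] = P[2] = P[4].

P[1] = P[2] = P[4]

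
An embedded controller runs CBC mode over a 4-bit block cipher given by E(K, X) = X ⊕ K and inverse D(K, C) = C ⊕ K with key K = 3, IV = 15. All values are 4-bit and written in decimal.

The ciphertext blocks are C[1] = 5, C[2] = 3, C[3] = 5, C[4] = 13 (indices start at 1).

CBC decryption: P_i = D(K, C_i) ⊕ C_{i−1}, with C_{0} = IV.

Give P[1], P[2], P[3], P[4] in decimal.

P[1] = 9, P[2] = 5, P[3] = 5, P[4] = 11

P[1]: D(K, 5) = 6; 6 ⊕ 15 = 9.
P[2]: D(K, 3) = 0; 0 ⊕ 5 = 5.
P[3]: D(K, 5) = 6; 6 ⊕ 3 = 5.
P[4]: D(K, 13) = 14; 14 ⊕ 5 = 11.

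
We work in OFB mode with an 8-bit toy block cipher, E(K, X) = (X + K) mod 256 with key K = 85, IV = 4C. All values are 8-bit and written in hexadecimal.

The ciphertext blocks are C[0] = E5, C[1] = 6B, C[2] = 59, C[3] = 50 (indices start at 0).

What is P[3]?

OFB decryption: S_i = E(K, S_{i−1}) with S_{−1} = IV; P_i = C_i ⊕ S_i.
P[0]: S = E(K, 4C) = D1; E5 ⊕ D1 = 34.
P[1]: S = E(K, D1) = 56; 6B ⊕ 56 = 3D.
P[2]: S = E(K, 56) = DB; 59 ⊕ DB = 82.
P[3]: S = E(K, DB) = 60; 50 ⊕ 60 = 30.

P[3] = 30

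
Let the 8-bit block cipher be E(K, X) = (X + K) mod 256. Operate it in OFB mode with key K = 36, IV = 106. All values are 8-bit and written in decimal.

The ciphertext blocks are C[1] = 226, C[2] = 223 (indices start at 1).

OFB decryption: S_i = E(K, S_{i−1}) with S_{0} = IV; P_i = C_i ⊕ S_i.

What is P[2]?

P[2] = 109

P[1]: S = E(K, 106) = 142; 226 ⊕ 142 = 108.
P[2]: S = E(K, 142) = 178; 223 ⊕ 178 = 109.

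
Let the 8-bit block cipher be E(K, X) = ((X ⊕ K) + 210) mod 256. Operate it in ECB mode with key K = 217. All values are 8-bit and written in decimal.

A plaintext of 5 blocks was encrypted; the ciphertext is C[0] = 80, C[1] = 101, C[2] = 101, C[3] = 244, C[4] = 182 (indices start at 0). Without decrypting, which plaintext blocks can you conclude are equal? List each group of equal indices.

P[1] = P[2]

ECB encrypts each block independently with the same key, so equal ciphertext blocks imply equal plaintext blocks.
C[1] = C[2] = 101, so P[1] = P[2].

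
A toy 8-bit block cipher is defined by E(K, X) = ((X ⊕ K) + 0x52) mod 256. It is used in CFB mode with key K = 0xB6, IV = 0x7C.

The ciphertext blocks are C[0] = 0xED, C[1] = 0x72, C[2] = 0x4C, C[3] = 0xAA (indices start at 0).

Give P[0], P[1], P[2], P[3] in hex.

P[0] = 0xF1, P[1] = 0xDF, P[2] = 0x5A, P[3] = 0xE6

CFB decryption: P_i = C_i ⊕ E(K, C_{i−1}), with C_{−1} = IV.
P[0]: E(K, 0x7C) = 0x1C; 0xED ⊕ 0x1C = 0xF1.
P[1]: E(K, 0xED) = 0xAD; 0x72 ⊕ 0xAD = 0xDF.
P[2]: E(K, 0x72) = 0x16; 0x4C ⊕ 0x16 = 0x5A.
P[3]: E(K, 0x4C) = 0x4C; 0xAA ⊕ 0x4C = 0xE6.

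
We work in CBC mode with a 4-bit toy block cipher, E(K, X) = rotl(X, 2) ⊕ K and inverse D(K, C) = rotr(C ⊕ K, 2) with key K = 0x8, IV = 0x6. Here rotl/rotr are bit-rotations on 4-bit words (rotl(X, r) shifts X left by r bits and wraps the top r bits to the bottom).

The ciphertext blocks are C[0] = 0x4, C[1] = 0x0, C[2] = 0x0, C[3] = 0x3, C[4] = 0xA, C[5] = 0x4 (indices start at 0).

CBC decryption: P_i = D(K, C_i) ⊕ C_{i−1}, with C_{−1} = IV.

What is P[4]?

P[4] = 0xB

P[4]: D(K, 0xA) = 0x8; 0x8 ⊕ 0x3 = 0xB.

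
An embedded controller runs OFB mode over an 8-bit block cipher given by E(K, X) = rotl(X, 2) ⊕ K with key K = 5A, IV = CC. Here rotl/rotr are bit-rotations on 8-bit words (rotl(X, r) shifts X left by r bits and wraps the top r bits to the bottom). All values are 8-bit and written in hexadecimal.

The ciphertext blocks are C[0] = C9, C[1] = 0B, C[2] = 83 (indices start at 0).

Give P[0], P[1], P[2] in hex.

P[0] = A0, P[1] = F4, P[2] = 26

OFB decryption: S_i = E(K, S_{i−1}) with S_{−1} = IV; P_i = C_i ⊕ S_i.
P[0]: S = E(K, CC) = 69; C9 ⊕ 69 = A0.
P[1]: S = E(K, 69) = FF; 0B ⊕ FF = F4.
P[2]: S = E(K, FF) = A5; 83 ⊕ A5 = 26.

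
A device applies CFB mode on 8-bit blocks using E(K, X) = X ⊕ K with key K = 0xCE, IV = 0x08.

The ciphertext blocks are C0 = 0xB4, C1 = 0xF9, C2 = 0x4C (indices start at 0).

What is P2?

CFB decryption: P_i = C_i ⊕ E(K, C_{i−1}), with C_{−1} = IV.
P2: E(K, 0xF9) = 0x37; 0x4C ⊕ 0x37 = 0x7B.

P2 = 0x7B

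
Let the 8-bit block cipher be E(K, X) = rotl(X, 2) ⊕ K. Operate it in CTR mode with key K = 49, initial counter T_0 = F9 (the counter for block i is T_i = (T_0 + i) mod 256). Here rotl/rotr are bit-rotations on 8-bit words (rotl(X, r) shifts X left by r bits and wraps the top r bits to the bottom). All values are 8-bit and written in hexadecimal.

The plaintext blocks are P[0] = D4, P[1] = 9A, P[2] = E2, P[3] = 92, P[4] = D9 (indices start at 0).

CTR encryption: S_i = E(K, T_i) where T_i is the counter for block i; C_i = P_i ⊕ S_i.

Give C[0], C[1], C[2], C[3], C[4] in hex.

C[0] = 7A, C[1] = 38, C[2] = 44, C[3] = 28, C[4] = 67

C[0]: T = F9, S = E(K, T) = AE; D4 ⊕ AE = 7A.
C[1]: T = FA, S = E(K, T) = A2; 9A ⊕ A2 = 38.
C[2]: T = FB, S = E(K, T) = A6; E2 ⊕ A6 = 44.
C[3]: T = FC, S = E(K, T) = BA; 92 ⊕ BA = 28.
C[4]: T = FD, S = E(K, T) = BE; D9 ⊕ BE = 67.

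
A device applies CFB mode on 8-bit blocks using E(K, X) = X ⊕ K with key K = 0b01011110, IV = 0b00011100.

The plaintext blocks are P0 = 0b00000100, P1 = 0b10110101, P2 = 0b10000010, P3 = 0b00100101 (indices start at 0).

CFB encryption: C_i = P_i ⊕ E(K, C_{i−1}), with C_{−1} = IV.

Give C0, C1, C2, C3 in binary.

C0: E(K, 0b00011100) = 0b01000010; 0b00000100 ⊕ 0b01000010 = 0b01000110.
C1: E(K, 0b01000110) = 0b00011000; 0b10110101 ⊕ 0b00011000 = 0b10101101.
C2: E(K, 0b10101101) = 0b11110011; 0b10000010 ⊕ 0b11110011 = 0b01110001.
C3: E(K, 0b01110001) = 0b00101111; 0b00100101 ⊕ 0b00101111 = 0b00001010.

C0 = 0b01000110, C1 = 0b10101101, C2 = 0b01110001, C3 = 0b00001010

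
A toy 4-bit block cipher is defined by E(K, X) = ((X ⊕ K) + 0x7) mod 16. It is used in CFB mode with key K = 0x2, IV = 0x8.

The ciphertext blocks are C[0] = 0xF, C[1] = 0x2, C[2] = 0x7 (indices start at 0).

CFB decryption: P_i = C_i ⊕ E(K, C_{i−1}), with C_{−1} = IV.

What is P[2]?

P[2]: E(K, 0x2) = 0x7; 0x7 ⊕ 0x7 = 0x0.

P[2] = 0x0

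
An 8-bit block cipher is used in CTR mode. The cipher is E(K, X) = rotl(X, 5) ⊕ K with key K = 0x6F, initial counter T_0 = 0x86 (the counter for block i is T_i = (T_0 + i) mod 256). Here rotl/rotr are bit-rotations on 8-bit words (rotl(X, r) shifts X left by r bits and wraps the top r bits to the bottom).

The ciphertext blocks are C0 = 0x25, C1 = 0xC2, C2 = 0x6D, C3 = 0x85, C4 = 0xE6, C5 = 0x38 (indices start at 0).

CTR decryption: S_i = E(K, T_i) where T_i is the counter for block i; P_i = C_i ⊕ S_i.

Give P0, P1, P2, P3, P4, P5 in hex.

P0 = 0x9A, P1 = 0x5D, P2 = 0x13, P3 = 0xDB, P4 = 0xD8, P5 = 0x26

P0: T = 0x86, S = E(K, T) = 0xBF; 0x25 ⊕ 0xBF = 0x9A.
P1: T = 0x87, S = E(K, T) = 0x9F; 0xC2 ⊕ 0x9F = 0x5D.
P2: T = 0x88, S = E(K, T) = 0x7E; 0x6D ⊕ 0x7E = 0x13.
P3: T = 0x89, S = E(K, T) = 0x5E; 0x85 ⊕ 0x5E = 0xDB.
P4: T = 0x8A, S = E(K, T) = 0x3E; 0xE6 ⊕ 0x3E = 0xD8.
P5: T = 0x8B, S = E(K, T) = 0x1E; 0x38 ⊕ 0x1E = 0x26.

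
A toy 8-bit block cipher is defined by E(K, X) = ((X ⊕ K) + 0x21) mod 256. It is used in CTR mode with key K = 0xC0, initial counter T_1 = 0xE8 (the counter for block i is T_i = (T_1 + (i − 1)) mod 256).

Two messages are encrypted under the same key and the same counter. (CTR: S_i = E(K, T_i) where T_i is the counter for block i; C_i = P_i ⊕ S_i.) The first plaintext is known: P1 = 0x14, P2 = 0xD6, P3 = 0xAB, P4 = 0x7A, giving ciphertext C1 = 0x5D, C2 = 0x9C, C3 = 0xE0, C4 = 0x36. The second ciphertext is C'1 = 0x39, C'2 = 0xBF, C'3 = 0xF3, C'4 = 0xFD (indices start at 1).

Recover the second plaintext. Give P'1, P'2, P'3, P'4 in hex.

P'1 = 0x70, P'2 = 0xF5, P'3 = 0xB8, P'4 = 0xB1

In CTR with a reused counter, both messages share the same keystream S_i, so C_i ⊕ C'_i = P_i ⊕ P'_i and thus P'_i = P_i ⊕ C_i ⊕ C'_i.
P'1: 0x14 ⊕ 0x5D ⊕ 0x39 = 0x70.
P'2: 0xD6 ⊕ 0x9C ⊕ 0xBF = 0xF5.
P'3: 0xAB ⊕ 0xE0 ⊕ 0xF3 = 0xB8.
P'4: 0x7A ⊕ 0x36 ⊕ 0xFD = 0xB1.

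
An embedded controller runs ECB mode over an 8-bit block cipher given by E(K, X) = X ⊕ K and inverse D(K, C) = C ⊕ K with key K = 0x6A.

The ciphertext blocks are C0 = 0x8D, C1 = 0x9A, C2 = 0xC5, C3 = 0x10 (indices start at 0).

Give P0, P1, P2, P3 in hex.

P0 = 0xE7, P1 = 0xF0, P2 = 0xAF, P3 = 0x7A

ECB decryption: P_i = D(K, C_i).
P0: D(K, 0x8D) = 0xE7.
P1: D(K, 0x9A) = 0xF0.
P2: D(K, 0xC5) = 0xAF.
P3: D(K, 0x10) = 0x7A.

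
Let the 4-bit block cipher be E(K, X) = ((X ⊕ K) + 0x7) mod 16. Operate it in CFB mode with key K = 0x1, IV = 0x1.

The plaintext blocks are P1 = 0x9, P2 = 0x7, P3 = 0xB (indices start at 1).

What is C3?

CFB encryption: C_i = P_i ⊕ E(K, C_{i−1}), with C_{0} = IV.
C1: E(K, 0x1) = 0x7; 0x9 ⊕ 0x7 = 0xE.
C2: E(K, 0xE) = 0x6; 0x7 ⊕ 0x6 = 0x1.
C3: E(K, 0x1) = 0x7; 0xB ⊕ 0x7 = 0xC.

C3 = 0xC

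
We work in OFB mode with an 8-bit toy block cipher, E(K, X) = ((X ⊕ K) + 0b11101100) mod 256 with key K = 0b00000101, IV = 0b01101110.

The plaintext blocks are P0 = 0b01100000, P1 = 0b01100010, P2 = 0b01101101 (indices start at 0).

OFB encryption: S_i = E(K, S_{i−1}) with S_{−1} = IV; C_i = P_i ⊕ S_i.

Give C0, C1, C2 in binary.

C0: S = E(K, 0b01101110) = 0b01010111; 0b01100000 ⊕ 0b01010111 = 0b00110111.
C1: S = E(K, 0b01010111) = 0b00111110; 0b01100010 ⊕ 0b00111110 = 0b01011100.
C2: S = E(K, 0b00111110) = 0b00100111; 0b01101101 ⊕ 0b00100111 = 0b01001010.

C0 = 0b00110111, C1 = 0b01011100, C2 = 0b01001010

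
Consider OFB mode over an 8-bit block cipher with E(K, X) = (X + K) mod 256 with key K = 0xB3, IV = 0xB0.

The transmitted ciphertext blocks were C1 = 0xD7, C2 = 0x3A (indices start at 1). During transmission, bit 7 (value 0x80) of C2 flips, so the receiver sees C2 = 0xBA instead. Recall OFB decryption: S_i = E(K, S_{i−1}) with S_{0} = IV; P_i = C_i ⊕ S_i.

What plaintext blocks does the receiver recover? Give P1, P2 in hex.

P1 = 0xB4, P2 = 0xAC

Only C2 changed, to 0xBA. In OFB, a change in C_i flips the same bit in P_i only; the keystream is unaffected. Decrypting the received ciphertext:
P1: S = E(K, 0xB0) = 0x63; 0xD7 ⊕ 0x63 = 0xB4.
P2: S = E(K, 0x63) = 0x16; 0xBA ⊕ 0x16 = 0xAC.
Blocks that differ from the original plaintext: P2.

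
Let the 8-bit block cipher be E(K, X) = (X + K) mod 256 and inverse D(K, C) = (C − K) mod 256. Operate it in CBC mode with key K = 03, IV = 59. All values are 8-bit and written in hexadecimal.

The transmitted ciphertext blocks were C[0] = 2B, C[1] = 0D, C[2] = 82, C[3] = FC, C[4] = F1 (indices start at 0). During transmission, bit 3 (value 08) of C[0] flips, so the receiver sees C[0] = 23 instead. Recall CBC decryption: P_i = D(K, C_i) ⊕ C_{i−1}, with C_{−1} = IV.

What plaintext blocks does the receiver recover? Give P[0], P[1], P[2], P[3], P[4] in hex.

Only C[0] changed, to 23. In CBC, a change in C_i garbles P_i and flips the same bit in P_{i+1}. Decrypting the received ciphertext:
P[0]: D(K, 23) = 20; 20 ⊕ 59 = 79.
P[1]: D(K, 0D) = 0A; 0A ⊕ 23 = 29.
P[2]: D(K, 82) = 7F; 7F ⊕ 0D = 72.
P[3]: D(K, FC) = F9; F9 ⊕ 82 = 7B.
P[4]: D(K, F1) = EE; EE ⊕ FC = 12.
Blocks that differ from the original plaintext: P[0], P[1].

P[0] = 79, P[1] = 29, P[2] = 72, P[3] = 7B, P[4] = 12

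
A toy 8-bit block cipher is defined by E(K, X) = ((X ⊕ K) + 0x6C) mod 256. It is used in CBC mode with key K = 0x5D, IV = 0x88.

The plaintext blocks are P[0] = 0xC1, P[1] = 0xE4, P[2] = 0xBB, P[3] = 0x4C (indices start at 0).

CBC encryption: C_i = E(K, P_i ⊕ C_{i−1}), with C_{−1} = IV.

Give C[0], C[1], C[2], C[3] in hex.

C[0] = 0x80, C[1] = 0xA5, C[2] = 0xAF, C[3] = 0x2A

C[0]: P[0] ⊕ 0x88 = 0x49; E(K, 0x49) = 0x80.
C[1]: P[1] ⊕ 0x80 = 0x64; E(K, 0x64) = 0xA5.
C[2]: P[2] ⊕ 0xA5 = 0x1E; E(K, 0x1E) = 0xAF.
C[3]: P[3] ⊕ 0xAF = 0xE3; E(K, 0xE3) = 0x2A.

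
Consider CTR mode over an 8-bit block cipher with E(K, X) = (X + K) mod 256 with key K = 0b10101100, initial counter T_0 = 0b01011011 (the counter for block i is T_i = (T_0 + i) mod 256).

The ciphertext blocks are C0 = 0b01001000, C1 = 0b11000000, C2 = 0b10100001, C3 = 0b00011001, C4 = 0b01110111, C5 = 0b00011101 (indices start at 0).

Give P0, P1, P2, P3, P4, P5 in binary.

CTR decryption: S_i = E(K, T_i) where T_i is the counter for block i; P_i = C_i ⊕ S_i.
P0: T = 0b01011011, S = E(K, T) = 0b00000111; 0b01001000 ⊕ 0b00000111 = 0b01001111.
P1: T = 0b01011100, S = E(K, T) = 0b00001000; 0b11000000 ⊕ 0b00001000 = 0b11001000.
P2: T = 0b01011101, S = E(K, T) = 0b00001001; 0b10100001 ⊕ 0b00001001 = 0b10101000.
P3: T = 0b01011110, S = E(K, T) = 0b00001010; 0b00011001 ⊕ 0b00001010 = 0b00010011.
P4: T = 0b01011111, S = E(K, T) = 0b00001011; 0b01110111 ⊕ 0b00001011 = 0b01111100.
P5: T = 0b01100000, S = E(K, T) = 0b00001100; 0b00011101 ⊕ 0b00001100 = 0b00010001.

P0 = 0b01001111, P1 = 0b11001000, P2 = 0b10101000, P3 = 0b00010011, P4 = 0b01111100, P5 = 0b00010001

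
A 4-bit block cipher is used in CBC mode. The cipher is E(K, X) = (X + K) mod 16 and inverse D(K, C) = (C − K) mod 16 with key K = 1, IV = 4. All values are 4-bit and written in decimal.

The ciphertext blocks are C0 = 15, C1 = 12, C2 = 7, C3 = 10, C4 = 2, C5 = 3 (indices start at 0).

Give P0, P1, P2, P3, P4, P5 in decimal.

CBC decryption: P_i = D(K, C_i) ⊕ C_{i−1}, with C_{−1} = IV.
P0: D(K, 15) = 14; 14 ⊕ 4 = 10.
P1: D(K, 12) = 11; 11 ⊕ 15 = 4.
P2: D(K, 7) = 6; 6 ⊕ 12 = 10.
P3: D(K, 10) = 9; 9 ⊕ 7 = 14.
P4: D(K, 2) = 1; 1 ⊕ 10 = 11.
P5: D(K, 3) = 2; 2 ⊕ 2 = 0.

P0 = 10, P1 = 4, P2 = 10, P3 = 14, P4 = 11, P5 = 0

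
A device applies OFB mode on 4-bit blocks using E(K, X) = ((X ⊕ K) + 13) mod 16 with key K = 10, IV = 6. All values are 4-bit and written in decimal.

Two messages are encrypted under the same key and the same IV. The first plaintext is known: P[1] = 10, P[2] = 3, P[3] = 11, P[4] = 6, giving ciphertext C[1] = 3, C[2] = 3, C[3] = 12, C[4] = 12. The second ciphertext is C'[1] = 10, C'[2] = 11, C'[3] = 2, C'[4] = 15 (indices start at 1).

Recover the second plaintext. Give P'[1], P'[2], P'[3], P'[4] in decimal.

P'[1] = 3, P'[2] = 11, P'[3] = 5, P'[4] = 5

In OFB with a reused IV, both messages share the same keystream S_i, so C_i ⊕ C'_i = P_i ⊕ P'_i and thus P'_i = P_i ⊕ C_i ⊕ C'_i.
P'[1]: 10 ⊕ 3 ⊕ 10 = 3.
P'[2]: 3 ⊕ 3 ⊕ 11 = 11.
P'[3]: 11 ⊕ 12 ⊕ 2 = 5.
P'[4]: 6 ⊕ 12 ⊕ 15 = 5.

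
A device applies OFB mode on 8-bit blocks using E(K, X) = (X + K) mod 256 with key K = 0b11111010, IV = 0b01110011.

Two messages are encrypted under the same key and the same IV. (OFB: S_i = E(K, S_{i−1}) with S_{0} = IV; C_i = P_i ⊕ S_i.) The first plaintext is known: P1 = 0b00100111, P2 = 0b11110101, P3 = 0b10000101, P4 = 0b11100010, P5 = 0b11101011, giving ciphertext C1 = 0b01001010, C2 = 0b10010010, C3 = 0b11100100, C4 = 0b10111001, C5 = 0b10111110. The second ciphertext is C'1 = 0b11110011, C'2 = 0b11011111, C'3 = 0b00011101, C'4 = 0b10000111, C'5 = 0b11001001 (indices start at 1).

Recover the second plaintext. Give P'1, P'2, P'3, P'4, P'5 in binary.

In OFB with a reused IV, both messages share the same keystream S_i, so C_i ⊕ C'_i = P_i ⊕ P'_i and thus P'_i = P_i ⊕ C_i ⊕ C'_i.
P'1: 0b00100111 ⊕ 0b01001010 ⊕ 0b11110011 = 0b10011110.
P'2: 0b11110101 ⊕ 0b10010010 ⊕ 0b11011111 = 0b10111000.
P'3: 0b10000101 ⊕ 0b11100100 ⊕ 0b00011101 = 0b01111100.
P'4: 0b11100010 ⊕ 0b10111001 ⊕ 0b10000111 = 0b11011100.
P'5: 0b11101011 ⊕ 0b10111110 ⊕ 0b11001001 = 0b10011100.

P'1 = 0b10011110, P'2 = 0b10111000, P'3 = 0b01111100, P'4 = 0b11011100, P'5 = 0b10011100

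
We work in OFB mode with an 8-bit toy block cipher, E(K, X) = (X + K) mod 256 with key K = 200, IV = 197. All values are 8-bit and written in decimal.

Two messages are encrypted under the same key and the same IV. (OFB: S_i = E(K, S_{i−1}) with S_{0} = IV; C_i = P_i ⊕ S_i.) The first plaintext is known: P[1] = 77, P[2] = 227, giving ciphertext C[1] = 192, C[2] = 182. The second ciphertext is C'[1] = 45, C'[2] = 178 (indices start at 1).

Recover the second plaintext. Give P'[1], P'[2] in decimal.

P'[1] = 160, P'[2] = 231

In OFB with a reused IV, both messages share the same keystream S_i, so C_i ⊕ C'_i = P_i ⊕ P'_i and thus P'_i = P_i ⊕ C_i ⊕ C'_i.
P'[1]: 77 ⊕ 192 ⊕ 45 = 160.
P'[2]: 227 ⊕ 182 ⊕ 178 = 231.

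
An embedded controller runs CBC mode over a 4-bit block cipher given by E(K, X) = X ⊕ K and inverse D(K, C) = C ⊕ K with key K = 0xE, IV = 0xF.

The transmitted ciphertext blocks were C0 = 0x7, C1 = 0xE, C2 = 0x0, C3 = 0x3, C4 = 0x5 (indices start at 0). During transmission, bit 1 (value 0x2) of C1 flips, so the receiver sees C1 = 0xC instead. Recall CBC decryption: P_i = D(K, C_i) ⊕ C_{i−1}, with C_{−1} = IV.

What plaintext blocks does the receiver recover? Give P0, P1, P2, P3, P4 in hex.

Only C1 changed, to 0xC. In CBC, a change in C_i garbles P_i and flips the same bit in P_{i+1}. Decrypting the received ciphertext:
P0: D(K, 0x7) = 0x9; 0x9 ⊕ 0xF = 0x6.
P1: D(K, 0xC) = 0x2; 0x2 ⊕ 0x7 = 0x5.
P2: D(K, 0x0) = 0xE; 0xE ⊕ 0xC = 0x2.
P3: D(K, 0x3) = 0xD; 0xD ⊕ 0x0 = 0xD.
P4: D(K, 0x5) = 0xB; 0xB ⊕ 0x3 = 0x8.
Blocks that differ from the original plaintext: P1, P2.

P0 = 0x6, P1 = 0x5, P2 = 0x2, P3 = 0xD, P4 = 0x8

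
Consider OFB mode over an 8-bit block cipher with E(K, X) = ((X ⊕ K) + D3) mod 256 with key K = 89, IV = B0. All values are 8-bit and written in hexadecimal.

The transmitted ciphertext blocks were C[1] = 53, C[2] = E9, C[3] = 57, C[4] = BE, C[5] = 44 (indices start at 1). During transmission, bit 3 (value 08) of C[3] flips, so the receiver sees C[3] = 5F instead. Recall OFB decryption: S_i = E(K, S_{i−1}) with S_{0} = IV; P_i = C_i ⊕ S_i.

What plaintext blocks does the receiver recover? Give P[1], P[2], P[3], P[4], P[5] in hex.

P[1] = 5F, P[2] = B1, P[3] = FB, P[4] = BE, P[5] = 18

Only C[3] changed, to 5F. In OFB, a change in C_i flips the same bit in P_i only; the keystream is unaffected. Decrypting the received ciphertext:
P[1]: S = E(K, B0) = 0C; 53 ⊕ 0C = 5F.
P[2]: S = E(K, 0C) = 58; E9 ⊕ 58 = B1.
P[3]: S = E(K, 58) = A4; 5F ⊕ A4 = FB.
P[4]: S = E(K, A4) = 00; BE ⊕ 00 = BE.
P[5]: S = E(K, 00) = 5C; 44 ⊕ 5C = 18.
Blocks that differ from the original plaintext: P[3].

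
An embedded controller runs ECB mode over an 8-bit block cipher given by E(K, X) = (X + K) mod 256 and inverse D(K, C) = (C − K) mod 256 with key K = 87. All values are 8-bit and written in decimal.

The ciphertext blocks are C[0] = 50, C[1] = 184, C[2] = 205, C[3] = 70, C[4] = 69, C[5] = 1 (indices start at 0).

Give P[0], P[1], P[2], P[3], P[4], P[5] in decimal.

ECB decryption: P_i = D(K, C_i).
P[0]: D(K, 50) = 219.
P[1]: D(K, 184) = 97.
P[2]: D(K, 205) = 118.
P[3]: D(K, 70) = 239.
P[4]: D(K, 69) = 238.
P[5]: D(K, 1) = 170.

P[0] = 219, P[1] = 97, P[2] = 118, P[3] = 239, P[4] = 238, P[5] = 170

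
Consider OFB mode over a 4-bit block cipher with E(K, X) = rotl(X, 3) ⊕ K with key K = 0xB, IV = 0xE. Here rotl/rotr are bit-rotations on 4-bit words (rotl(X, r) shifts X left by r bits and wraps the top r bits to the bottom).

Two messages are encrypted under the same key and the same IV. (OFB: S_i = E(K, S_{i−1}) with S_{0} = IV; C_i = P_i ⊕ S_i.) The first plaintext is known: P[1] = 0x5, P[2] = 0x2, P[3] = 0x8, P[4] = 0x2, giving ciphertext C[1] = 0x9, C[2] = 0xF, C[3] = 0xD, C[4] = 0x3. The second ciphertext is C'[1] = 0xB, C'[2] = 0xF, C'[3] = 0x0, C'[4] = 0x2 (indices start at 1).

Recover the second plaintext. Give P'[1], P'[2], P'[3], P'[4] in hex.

P'[1] = 0x7, P'[2] = 0x2, P'[3] = 0x5, P'[4] = 0x3

In OFB with a reused IV, both messages share the same keystream S_i, so C_i ⊕ C'_i = P_i ⊕ P'_i and thus P'_i = P_i ⊕ C_i ⊕ C'_i.
P'[1]: 0x5 ⊕ 0x9 ⊕ 0xB = 0x7.
P'[2]: 0x2 ⊕ 0xF ⊕ 0xF = 0x2.
P'[3]: 0x8 ⊕ 0xD ⊕ 0x0 = 0x5.
P'[4]: 0x2 ⊕ 0x3 ⊕ 0x2 = 0x3.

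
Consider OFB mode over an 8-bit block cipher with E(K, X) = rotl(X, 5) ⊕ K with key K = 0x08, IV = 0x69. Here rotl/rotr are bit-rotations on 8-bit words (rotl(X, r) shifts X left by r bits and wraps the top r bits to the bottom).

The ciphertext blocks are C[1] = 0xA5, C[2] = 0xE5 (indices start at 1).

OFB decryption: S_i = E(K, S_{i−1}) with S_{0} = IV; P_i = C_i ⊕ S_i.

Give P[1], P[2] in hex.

P[1]: S = E(K, 0x69) = 0x25; 0xA5 ⊕ 0x25 = 0x80.
P[2]: S = E(K, 0x25) = 0xAC; 0xE5 ⊕ 0xAC = 0x49.

P[1] = 0x80, P[2] = 0x49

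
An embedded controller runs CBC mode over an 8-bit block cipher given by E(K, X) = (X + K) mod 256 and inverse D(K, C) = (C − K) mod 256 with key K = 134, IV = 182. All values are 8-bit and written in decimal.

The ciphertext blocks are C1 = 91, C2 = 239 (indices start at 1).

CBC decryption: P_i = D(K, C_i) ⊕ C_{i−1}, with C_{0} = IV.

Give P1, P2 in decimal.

P1 = 99, P2 = 50

P1: D(K, 91) = 213; 213 ⊕ 182 = 99.
P2: D(K, 239) = 105; 105 ⊕ 91 = 50.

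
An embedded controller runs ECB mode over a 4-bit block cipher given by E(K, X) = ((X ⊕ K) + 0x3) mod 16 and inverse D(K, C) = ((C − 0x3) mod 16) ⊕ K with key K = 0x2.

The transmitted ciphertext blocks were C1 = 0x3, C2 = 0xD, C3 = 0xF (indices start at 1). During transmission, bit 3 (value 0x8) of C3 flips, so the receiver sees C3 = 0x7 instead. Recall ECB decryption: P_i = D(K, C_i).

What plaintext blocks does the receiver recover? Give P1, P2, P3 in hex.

Only C3 changed, to 0x7. In ECB, a change in C_i affects only P_i. Decrypting the received ciphertext:
P1: D(K, 0x3) = 0x2.
P2: D(K, 0xD) = 0x8.
P3: D(K, 0x7) = 0x6.
Blocks that differ from the original plaintext: P3.

P1 = 0x2, P2 = 0x8, P3 = 0x6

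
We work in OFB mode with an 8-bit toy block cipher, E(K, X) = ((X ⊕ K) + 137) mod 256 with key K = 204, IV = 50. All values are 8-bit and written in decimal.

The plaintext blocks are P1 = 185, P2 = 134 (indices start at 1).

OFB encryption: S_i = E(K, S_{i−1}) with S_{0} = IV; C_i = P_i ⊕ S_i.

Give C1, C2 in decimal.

C1: S = E(K, 50) = 135; 185 ⊕ 135 = 62.
C2: S = E(K, 135) = 212; 134 ⊕ 212 = 82.

C1 = 62, C2 = 82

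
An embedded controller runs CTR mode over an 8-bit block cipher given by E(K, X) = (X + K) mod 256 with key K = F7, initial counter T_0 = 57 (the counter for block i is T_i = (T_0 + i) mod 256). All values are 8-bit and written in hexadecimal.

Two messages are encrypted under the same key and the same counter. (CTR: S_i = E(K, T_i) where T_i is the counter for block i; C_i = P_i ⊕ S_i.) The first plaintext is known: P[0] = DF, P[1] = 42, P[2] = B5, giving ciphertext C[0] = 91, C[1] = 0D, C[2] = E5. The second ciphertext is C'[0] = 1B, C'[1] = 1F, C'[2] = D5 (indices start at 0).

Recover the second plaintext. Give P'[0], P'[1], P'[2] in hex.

P'[0] = 55, P'[1] = 50, P'[2] = 85

In CTR with a reused counter, both messages share the same keystream S_i, so C_i ⊕ C'_i = P_i ⊕ P'_i and thus P'_i = P_i ⊕ C_i ⊕ C'_i.
P'[0]: DF ⊕ 91 ⊕ 1B = 55.
P'[1]: 42 ⊕ 0D ⊕ 1F = 50.
P'[2]: B5 ⊕ E5 ⊕ D5 = 85.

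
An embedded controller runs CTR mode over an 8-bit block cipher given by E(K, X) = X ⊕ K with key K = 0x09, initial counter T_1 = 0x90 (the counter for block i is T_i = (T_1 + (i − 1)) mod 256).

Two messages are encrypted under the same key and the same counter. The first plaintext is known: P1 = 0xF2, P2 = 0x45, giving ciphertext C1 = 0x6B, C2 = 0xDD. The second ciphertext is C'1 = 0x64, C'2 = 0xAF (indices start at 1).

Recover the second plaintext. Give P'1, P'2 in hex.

In CTR with a reused counter, both messages share the same keystream S_i, so C_i ⊕ C'_i = P_i ⊕ P'_i and thus P'_i = P_i ⊕ C_i ⊕ C'_i.
P'1: 0xF2 ⊕ 0x6B ⊕ 0x64 = 0xFD.
P'2: 0x45 ⊕ 0xDD ⊕ 0xAF = 0x37.

P'1 = 0xFD, P'2 = 0x37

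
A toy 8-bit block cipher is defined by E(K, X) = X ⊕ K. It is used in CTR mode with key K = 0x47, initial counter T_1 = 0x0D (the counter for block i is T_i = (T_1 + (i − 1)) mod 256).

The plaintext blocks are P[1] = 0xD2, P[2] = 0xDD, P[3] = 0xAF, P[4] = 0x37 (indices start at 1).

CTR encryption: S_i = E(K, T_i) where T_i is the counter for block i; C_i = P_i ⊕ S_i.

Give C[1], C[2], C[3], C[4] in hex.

C[1] = 0x98, C[2] = 0x94, C[3] = 0xE7, C[4] = 0x60

C[1]: T = 0x0D, S = E(K, T) = 0x4A; 0xD2 ⊕ 0x4A = 0x98.
C[2]: T = 0x0E, S = E(K, T) = 0x49; 0xDD ⊕ 0x49 = 0x94.
C[3]: T = 0x0F, S = E(K, T) = 0x48; 0xAF ⊕ 0x48 = 0xE7.
C[4]: T = 0x10, S = E(K, T) = 0x57; 0x37 ⊕ 0x57 = 0x60.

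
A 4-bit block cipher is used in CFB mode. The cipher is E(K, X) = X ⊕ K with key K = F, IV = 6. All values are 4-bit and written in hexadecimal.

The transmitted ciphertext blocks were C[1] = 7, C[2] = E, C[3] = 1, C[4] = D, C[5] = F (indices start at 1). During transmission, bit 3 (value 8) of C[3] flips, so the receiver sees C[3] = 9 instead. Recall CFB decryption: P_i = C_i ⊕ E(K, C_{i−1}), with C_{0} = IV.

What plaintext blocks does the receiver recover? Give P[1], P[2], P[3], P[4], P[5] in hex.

Only C[3] changed, to 9. In CFB, a change in C_i flips the same bit in P_i and garbles P_{i+1}. Decrypting the received ciphertext:
P[1]: E(K, 6) = 9; 7 ⊕ 9 = E.
P[2]: E(K, 7) = 8; E ⊕ 8 = 6.
P[3]: E(K, E) = 1; 9 ⊕ 1 = 8.
P[4]: E(K, 9) = 6; D ⊕ 6 = B.
P[5]: E(K, D) = 2; F ⊕ 2 = D.
Blocks that differ from the original plaintext: P[3], P[4].

P[1] = E, P[2] = 6, P[3] = 8, P[4] = B, P[5] = D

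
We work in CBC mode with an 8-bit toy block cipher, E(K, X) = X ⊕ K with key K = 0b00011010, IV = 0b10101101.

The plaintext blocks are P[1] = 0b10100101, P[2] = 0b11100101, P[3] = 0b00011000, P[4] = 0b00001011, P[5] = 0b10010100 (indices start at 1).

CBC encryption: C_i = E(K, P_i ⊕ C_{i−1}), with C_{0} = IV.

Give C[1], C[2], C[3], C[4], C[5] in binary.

C[1] = 0b00010010, C[2] = 0b11101101, C[3] = 0b11101111, C[4] = 0b11111110, C[5] = 0b01110000

C[1]: P[1] ⊕ 0b10101101 = 0b00001000; E(K, 0b00001000) = 0b00010010.
C[2]: P[2] ⊕ 0b00010010 = 0b11110111; E(K, 0b11110111) = 0b11101101.
C[3]: P[3] ⊕ 0b11101101 = 0b11110101; E(K, 0b11110101) = 0b11101111.
C[4]: P[4] ⊕ 0b11101111 = 0b11100100; E(K, 0b11100100) = 0b11111110.
C[5]: P[5] ⊕ 0b11111110 = 0b01101010; E(K, 0b01101010) = 0b01110000.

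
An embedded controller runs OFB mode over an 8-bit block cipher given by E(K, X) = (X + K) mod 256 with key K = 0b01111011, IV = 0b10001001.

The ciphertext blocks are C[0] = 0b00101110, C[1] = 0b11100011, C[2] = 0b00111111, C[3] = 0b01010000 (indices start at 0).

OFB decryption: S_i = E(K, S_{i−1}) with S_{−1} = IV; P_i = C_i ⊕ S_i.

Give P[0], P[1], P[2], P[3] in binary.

P[0] = 0b00101010, P[1] = 0b10011100, P[2] = 0b11000101, P[3] = 0b00100101

P[0]: S = E(K, 0b10001001) = 0b00000100; 0b00101110 ⊕ 0b00000100 = 0b00101010.
P[1]: S = E(K, 0b00000100) = 0b01111111; 0b11100011 ⊕ 0b01111111 = 0b10011100.
P[2]: S = E(K, 0b01111111) = 0b11111010; 0b00111111 ⊕ 0b11111010 = 0b11000101.
P[3]: S = E(K, 0b11111010) = 0b01110101; 0b01010000 ⊕ 0b01110101 = 0b00100101.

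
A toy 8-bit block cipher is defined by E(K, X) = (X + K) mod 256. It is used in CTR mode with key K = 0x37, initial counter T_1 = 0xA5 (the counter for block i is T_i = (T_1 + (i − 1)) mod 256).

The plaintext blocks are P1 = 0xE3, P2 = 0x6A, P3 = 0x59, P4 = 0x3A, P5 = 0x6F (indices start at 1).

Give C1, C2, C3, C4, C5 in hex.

C1 = 0x3F, C2 = 0xB7, C3 = 0x87, C4 = 0xE5, C5 = 0x8F

CTR encryption: S_i = E(K, T_i) where T_i is the counter for block i; C_i = P_i ⊕ S_i.
C1: T = 0xA5, S = E(K, T) = 0xDC; 0xE3 ⊕ 0xDC = 0x3F.
C2: T = 0xA6, S = E(K, T) = 0xDD; 0x6A ⊕ 0xDD = 0xB7.
C3: T = 0xA7, S = E(K, T) = 0xDE; 0x59 ⊕ 0xDE = 0x87.
C4: T = 0xA8, S = E(K, T) = 0xDF; 0x3A ⊕ 0xDF = 0xE5.
C5: T = 0xA9, S = E(K, T) = 0xE0; 0x6F ⊕ 0xE0 = 0x8F.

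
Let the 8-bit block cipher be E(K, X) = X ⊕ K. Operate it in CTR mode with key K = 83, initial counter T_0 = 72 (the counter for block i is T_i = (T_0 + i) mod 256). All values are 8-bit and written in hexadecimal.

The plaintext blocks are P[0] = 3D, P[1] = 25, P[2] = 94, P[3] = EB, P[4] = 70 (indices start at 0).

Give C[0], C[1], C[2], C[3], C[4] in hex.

CTR encryption: S_i = E(K, T_i) where T_i is the counter for block i; C_i = P_i ⊕ S_i.
C[0]: T = 72, S = E(K, T) = F1; 3D ⊕ F1 = CC.
C[1]: T = 73, S = E(K, T) = F0; 25 ⊕ F0 = D5.
C[2]: T = 74, S = E(K, T) = F7; 94 ⊕ F7 = 63.
C[3]: T = 75, S = E(K, T) = F6; EB ⊕ F6 = 1D.
C[4]: T = 76, S = E(K, T) = F5; 70 ⊕ F5 = 85.

C[0] = CC, C[1] = D5, C[2] = 63, C[3] = 1D, C[4] = 85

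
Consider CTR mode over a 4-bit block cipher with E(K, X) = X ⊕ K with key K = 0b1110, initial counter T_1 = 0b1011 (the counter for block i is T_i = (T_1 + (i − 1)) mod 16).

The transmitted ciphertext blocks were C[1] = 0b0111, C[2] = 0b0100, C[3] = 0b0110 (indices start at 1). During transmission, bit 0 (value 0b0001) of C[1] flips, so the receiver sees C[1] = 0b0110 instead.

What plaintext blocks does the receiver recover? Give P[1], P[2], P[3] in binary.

CTR decryption: S_i = E(K, T_i) where T_i is the counter for block i; P_i = C_i ⊕ S_i.
Only C[1] changed, to 0b0110. In CTR, a change in C_i flips the same bit in P_i only; the keystream is unaffected. Decrypting the received ciphertext:
P[1]: T = 0b1011, S = E(K, T) = 0b0101; 0b0110 ⊕ 0b0101 = 0b0011.
P[2]: T = 0b1100, S = E(K, T) = 0b0010; 0b0100 ⊕ 0b0010 = 0b0110.
P[3]: T = 0b1101, S = E(K, T) = 0b0011; 0b0110 ⊕ 0b0011 = 0b0101.
Blocks that differ from the original plaintext: P[1].

P[1] = 0b0011, P[2] = 0b0110, P[3] = 0b0101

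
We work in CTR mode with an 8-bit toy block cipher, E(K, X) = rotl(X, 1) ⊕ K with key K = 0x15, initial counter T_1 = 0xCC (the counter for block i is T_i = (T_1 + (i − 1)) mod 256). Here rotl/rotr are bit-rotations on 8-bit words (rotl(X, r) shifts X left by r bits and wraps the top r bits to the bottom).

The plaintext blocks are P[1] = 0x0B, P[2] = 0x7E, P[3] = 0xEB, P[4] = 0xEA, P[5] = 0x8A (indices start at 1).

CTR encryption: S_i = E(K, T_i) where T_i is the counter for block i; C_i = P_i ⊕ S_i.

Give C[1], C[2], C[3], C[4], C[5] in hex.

C[1]: T = 0xCC, S = E(K, T) = 0x8C; 0x0B ⊕ 0x8C = 0x87.
C[2]: T = 0xCD, S = E(K, T) = 0x8E; 0x7E ⊕ 0x8E = 0xF0.
C[3]: T = 0xCE, S = E(K, T) = 0x88; 0xEB ⊕ 0x88 = 0x63.
C[4]: T = 0xCF, S = E(K, T) = 0x8A; 0xEA ⊕ 0x8A = 0x60.
C[5]: T = 0xD0, S = E(K, T) = 0xB4; 0x8A ⊕ 0xB4 = 0x3E.

C[1] = 0x87, C[2] = 0xF0, C[3] = 0x63, C[4] = 0x60, C[5] = 0x3E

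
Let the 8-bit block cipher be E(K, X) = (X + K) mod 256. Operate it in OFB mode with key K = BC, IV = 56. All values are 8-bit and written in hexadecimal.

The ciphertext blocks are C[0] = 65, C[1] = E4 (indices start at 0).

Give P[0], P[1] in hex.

P[0] = 77, P[1] = 2A

OFB decryption: S_i = E(K, S_{i−1}) with S_{−1} = IV; P_i = C_i ⊕ S_i.
P[0]: S = E(K, 56) = 12; 65 ⊕ 12 = 77.
P[1]: S = E(K, 12) = CE; E4 ⊕ CE = 2A.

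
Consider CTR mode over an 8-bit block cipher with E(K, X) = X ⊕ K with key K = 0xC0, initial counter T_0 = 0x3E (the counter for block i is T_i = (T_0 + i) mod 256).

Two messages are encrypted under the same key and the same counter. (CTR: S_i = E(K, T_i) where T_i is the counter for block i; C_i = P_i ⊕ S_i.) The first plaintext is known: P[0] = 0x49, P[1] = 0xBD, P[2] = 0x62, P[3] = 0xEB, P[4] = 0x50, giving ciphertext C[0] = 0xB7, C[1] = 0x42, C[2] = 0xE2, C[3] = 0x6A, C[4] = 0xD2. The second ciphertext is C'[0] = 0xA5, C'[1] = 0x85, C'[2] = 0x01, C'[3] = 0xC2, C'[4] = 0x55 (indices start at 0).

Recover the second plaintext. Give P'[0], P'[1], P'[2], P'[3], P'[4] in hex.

In CTR with a reused counter, both messages share the same keystream S_i, so C_i ⊕ C'_i = P_i ⊕ P'_i and thus P'_i = P_i ⊕ C_i ⊕ C'_i.
P'[0]: 0x49 ⊕ 0xB7 ⊕ 0xA5 = 0x5B.
P'[1]: 0xBD ⊕ 0x42 ⊕ 0x85 = 0x7A.
P'[2]: 0x62 ⊕ 0xE2 ⊕ 0x01 = 0x81.
P'[3]: 0xEB ⊕ 0x6A ⊕ 0xC2 = 0x43.
P'[4]: 0x50 ⊕ 0xD2 ⊕ 0x55 = 0xD7.

P'[0] = 0x5B, P'[1] = 0x7A, P'[2] = 0x81, P'[3] = 0x43, P'[4] = 0xD7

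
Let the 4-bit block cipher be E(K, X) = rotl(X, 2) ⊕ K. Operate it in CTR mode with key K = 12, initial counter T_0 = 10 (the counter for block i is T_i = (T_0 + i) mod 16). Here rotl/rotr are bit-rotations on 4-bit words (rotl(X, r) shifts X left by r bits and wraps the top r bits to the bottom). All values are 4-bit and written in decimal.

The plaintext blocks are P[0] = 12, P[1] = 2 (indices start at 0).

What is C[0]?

CTR encryption: S_i = E(K, T_i) where T_i is the counter for block i; C_i = P_i ⊕ S_i.
C[0]: T = 10, S = E(K, T) = 6; 12 ⊕ 6 = 10.

C[0] = 10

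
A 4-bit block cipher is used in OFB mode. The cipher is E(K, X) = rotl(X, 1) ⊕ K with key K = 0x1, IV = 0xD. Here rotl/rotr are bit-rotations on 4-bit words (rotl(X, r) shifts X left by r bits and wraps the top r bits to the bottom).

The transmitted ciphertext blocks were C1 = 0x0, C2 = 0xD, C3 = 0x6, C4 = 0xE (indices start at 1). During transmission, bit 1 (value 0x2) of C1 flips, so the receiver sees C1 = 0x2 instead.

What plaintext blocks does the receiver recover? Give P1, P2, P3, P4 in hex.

P1 = 0x8, P2 = 0x9, P3 = 0xF, P4 = 0xC

OFB decryption: S_i = E(K, S_{i−1}) with S_{0} = IV; P_i = C_i ⊕ S_i.
Only C1 changed, to 0x2. In OFB, a change in C_i flips the same bit in P_i only; the keystream is unaffected. Decrypting the received ciphertext:
P1: S = E(K, 0xD) = 0xA; 0x2 ⊕ 0xA = 0x8.
P2: S = E(K, 0xA) = 0x4; 0xD ⊕ 0x4 = 0x9.
P3: S = E(K, 0x4) = 0x9; 0x6 ⊕ 0x9 = 0xF.
P4: S = E(K, 0x9) = 0x2; 0xE ⊕ 0x2 = 0xC.
Blocks that differ from the original plaintext: P1.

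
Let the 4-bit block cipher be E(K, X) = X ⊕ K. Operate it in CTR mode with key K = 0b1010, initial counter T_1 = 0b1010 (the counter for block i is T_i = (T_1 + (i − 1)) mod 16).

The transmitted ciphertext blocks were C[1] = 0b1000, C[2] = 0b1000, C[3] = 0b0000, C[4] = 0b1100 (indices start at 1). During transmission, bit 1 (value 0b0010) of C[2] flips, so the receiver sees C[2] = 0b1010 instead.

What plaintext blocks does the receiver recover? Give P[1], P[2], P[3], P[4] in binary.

P[1] = 0b1000, P[2] = 0b1011, P[3] = 0b0110, P[4] = 0b1011

CTR decryption: S_i = E(K, T_i) where T_i is the counter for block i; P_i = C_i ⊕ S_i.
Only C[2] changed, to 0b1010. In CTR, a change in C_i flips the same bit in P_i only; the keystream is unaffected. Decrypting the received ciphertext:
P[1]: T = 0b1010, S = E(K, T) = 0b0000; 0b1000 ⊕ 0b0000 = 0b1000.
P[2]: T = 0b1011, S = E(K, T) = 0b0001; 0b1010 ⊕ 0b0001 = 0b1011.
P[3]: T = 0b1100, S = E(K, T) = 0b0110; 0b0000 ⊕ 0b0110 = 0b0110.
P[4]: T = 0b1101, S = E(K, T) = 0b0111; 0b1100 ⊕ 0b0111 = 0b1011.
Blocks that differ from the original plaintext: P[2].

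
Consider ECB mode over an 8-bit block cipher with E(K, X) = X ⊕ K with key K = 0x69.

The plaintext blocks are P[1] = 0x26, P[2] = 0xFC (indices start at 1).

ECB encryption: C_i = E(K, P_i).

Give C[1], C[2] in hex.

C[1]: E(K, 0x26) = 0x4F.
C[2]: E(K, 0xFC) = 0x95.

C[1] = 0x4F, C[2] = 0x95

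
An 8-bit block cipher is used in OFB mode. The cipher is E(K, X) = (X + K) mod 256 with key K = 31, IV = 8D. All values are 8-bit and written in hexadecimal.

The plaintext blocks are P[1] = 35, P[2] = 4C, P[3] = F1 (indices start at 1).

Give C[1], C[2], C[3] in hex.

C[1] = 8B, C[2] = A3, C[3] = D1

OFB encryption: S_i = E(K, S_{i−1}) with S_{0} = IV; C_i = P_i ⊕ S_i.
C[1]: S = E(K, 8D) = BE; 35 ⊕ BE = 8B.
C[2]: S = E(K, BE) = EF; 4C ⊕ EF = A3.
C[3]: S = E(K, EF) = 20; F1 ⊕ 20 = D1.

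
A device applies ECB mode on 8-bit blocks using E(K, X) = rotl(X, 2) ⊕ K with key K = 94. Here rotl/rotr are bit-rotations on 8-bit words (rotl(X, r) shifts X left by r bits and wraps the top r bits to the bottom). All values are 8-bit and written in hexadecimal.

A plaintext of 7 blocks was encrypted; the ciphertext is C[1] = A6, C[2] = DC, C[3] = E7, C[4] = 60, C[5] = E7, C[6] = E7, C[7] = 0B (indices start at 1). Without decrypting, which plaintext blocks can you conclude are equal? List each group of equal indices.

P[3] = P[5] = P[6]

ECB encrypts each block independently with the same key, so equal ciphertext blocks imply equal plaintext blocks.
C[3] = C[5] = C[6] = E7, so P[3] = P[5] = P[6].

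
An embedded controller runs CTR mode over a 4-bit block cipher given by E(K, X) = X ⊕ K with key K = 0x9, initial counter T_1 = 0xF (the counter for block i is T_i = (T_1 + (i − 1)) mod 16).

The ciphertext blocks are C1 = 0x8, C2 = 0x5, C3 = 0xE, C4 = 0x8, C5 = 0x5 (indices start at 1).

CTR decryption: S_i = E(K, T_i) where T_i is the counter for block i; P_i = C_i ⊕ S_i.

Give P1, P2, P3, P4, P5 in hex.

P1 = 0xE, P2 = 0xC, P3 = 0x6, P4 = 0x3, P5 = 0xF

P1: T = 0xF, S = E(K, T) = 0x6; 0x8 ⊕ 0x6 = 0xE.
P2: T = 0x0, S = E(K, T) = 0x9; 0x5 ⊕ 0x9 = 0xC.
P3: T = 0x1, S = E(K, T) = 0x8; 0xE ⊕ 0x8 = 0x6.
P4: T = 0x2, S = E(K, T) = 0xB; 0x8 ⊕ 0xB = 0x3.
P5: T = 0x3, S = E(K, T) = 0xA; 0x5 ⊕ 0xA = 0xF.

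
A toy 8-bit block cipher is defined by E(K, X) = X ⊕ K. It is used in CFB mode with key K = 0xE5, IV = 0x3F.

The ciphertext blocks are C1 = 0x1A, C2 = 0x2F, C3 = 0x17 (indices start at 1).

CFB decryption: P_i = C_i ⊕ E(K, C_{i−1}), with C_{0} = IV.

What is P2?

P2: E(K, 0x1A) = 0xFF; 0x2F ⊕ 0xFF = 0xD0.

P2 = 0xD0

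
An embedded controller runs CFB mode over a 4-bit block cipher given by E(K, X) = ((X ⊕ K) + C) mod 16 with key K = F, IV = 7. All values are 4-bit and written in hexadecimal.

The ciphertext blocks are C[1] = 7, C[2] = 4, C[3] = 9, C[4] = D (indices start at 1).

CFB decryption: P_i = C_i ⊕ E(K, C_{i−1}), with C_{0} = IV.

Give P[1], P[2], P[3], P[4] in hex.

P[1] = 3, P[2] = 0, P[3] = E, P[4] = F

P[1]: E(K, 7) = 4; 7 ⊕ 4 = 3.
P[2]: E(K, 7) = 4; 4 ⊕ 4 = 0.
P[3]: E(K, 4) = 7; 9 ⊕ 7 = E.
P[4]: E(K, 9) = 2; D ⊕ 2 = F.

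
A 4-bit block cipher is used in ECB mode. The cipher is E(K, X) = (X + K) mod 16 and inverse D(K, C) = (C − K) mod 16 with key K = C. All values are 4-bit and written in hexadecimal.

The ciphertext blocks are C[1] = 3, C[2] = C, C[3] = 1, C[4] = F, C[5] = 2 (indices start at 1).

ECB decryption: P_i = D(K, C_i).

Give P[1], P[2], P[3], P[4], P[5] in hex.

P[1]: D(K, 3) = 7.
P[2]: D(K, C) = 0.
P[3]: D(K, 1) = 5.
P[4]: D(K, F) = 3.
P[5]: D(K, 2) = 6.

P[1] = 7, P[2] = 0, P[3] = 5, P[4] = 3, P[5] = 6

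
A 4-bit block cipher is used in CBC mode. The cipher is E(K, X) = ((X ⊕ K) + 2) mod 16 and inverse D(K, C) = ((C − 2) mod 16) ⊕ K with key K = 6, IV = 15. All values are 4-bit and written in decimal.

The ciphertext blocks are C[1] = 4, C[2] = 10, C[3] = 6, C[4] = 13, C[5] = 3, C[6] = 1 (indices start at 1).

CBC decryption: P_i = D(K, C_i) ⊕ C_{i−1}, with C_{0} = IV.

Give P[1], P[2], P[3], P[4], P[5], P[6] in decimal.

P[1] = 11, P[2] = 10, P[3] = 8, P[4] = 11, P[5] = 10, P[6] = 10

P[1]: D(K, 4) = 4; 4 ⊕ 15 = 11.
P[2]: D(K, 10) = 14; 14 ⊕ 4 = 10.
P[3]: D(K, 6) = 2; 2 ⊕ 10 = 8.
P[4]: D(K, 13) = 13; 13 ⊕ 6 = 11.
P[5]: D(K, 3) = 7; 7 ⊕ 13 = 10.
P[6]: D(K, 1) = 9; 9 ⊕ 3 = 10.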